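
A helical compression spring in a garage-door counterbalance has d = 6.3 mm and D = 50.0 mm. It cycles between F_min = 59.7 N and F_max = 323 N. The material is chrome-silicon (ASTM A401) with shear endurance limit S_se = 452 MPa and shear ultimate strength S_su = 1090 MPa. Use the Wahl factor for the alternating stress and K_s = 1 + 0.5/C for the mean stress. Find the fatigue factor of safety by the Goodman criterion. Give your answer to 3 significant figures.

3.69

C = D/d = 50.0/6.3 = 7.9365; K_W = (4C−1)/(4C−4)+0.615/C = 1.1856; K_s = 1+0.5/C = 1.0630
F_a = (F_max−F_min)/2 = 131.65 N; F_m = (F_max+F_min)/2 = 191.35 N
τ_a = K_W·8F_aD/(πd³) = 1.1856 × 67.036 = 79.479 MPa
τ_m = K_s·8F_mD/(πd³) = 1.0630 × 97.435 = 103.57 MPa
Goodman: 1/n_f = τ_a/S_se + τ_m/S_su = 79.479/452 + 103.57/1090 = 0.17584 + 0.09502 = 0.27086
n_f = 1/0.27086 = 3.692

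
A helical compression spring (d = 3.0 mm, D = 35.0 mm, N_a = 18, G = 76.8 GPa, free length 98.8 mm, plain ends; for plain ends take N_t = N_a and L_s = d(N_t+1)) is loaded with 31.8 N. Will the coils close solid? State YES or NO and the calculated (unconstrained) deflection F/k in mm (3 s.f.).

NO, δ = 31.6 mm

k = Gd⁴/(8D³N_a) = (76.8×10³)(3.0⁴)/(8·35.0³·18) = 1.0076 N/mm
N_t = 18; L_s = 3.0·19 = 57 mm; δ_solid = L₀ − L_s = 98.8 − 57 = 41.8 mm
δ = F/k = 31.8/1.0076 = 31.561 mm
δ < δ_solid → spring does not go solid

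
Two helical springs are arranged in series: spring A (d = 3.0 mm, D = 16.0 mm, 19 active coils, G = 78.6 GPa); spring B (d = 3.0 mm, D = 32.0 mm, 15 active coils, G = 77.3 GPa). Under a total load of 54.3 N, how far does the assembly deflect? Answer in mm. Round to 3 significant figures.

k_A = Gd⁴/(8D³N_a) = (78.6×10³)(3.0⁴)/(8·16.0³·19) = 10.226 N/mm
k_B = Gd⁴/(8D³N_a) = (77.3×10³)(3.0⁴)/(8·32.0³·15) = 1.5923 N/mm
Series: 1/k_eq = 1/10.226 + 1/1.5923 = 0.7258; k_eq = 1.3778 N/mm
δ = F/k_eq = 54.3/1.3778 = 39.411 mm

39.4 mm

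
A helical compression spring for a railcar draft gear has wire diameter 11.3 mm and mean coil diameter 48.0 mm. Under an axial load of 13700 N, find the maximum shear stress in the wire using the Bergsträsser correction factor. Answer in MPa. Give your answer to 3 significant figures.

Spring index C = D/d = 48.0/11.3 = 4.2478
K_B = (4C+2)/(4C−3) = 18.991/13.991 = 1.3574
τ₀ = 8FD/(πd³) = 8·13700·48.0/(π·11.3³) = 5.2608e+06/4533 = 1160.6 MPa
τ_max = K·τ₀ = 1.3574 × 1160.6 = 1575.3 MPa

1580 MPa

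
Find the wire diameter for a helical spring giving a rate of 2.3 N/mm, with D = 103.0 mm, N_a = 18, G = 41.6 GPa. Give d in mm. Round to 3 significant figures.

d = (8D³N_a·k / G)^(1/4) = (8·103.0³·18·2.3 / (41.6×10³))^0.25
  = (8699.8)^0.25 = 9.6578 mm

9.66 mm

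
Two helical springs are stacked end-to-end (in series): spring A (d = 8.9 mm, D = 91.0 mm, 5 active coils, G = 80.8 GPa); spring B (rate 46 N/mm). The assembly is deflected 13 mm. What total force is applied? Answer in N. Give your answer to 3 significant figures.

160 N

k_A = Gd⁴/(8D³N_a) = (80.8×10³)(8.9⁴)/(8·91.0³·5) = 16.818 N/mm
Series: 1/k_eq = 1/16.818 + 1/46 = 0.081197; k_eq = 12.316 N/mm
F = k_eq·δ = 12.316·13 = 160.1 N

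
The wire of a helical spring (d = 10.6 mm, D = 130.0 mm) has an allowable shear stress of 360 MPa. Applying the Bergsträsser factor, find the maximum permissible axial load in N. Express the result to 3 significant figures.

1170 N

C = D/d = 130.0/10.6 = 12.2642
K_B = (4C+2)/(4C−3) = 51.057/46.057 = 1.1086
τ_max = K·8FD/(πd³) → F_max = τ_allow·πd³/(8DK)
F_max = 360·π·10.6³/(8·130.0·1.1086) = 1.347e+06/1152.9 = 1168.4 N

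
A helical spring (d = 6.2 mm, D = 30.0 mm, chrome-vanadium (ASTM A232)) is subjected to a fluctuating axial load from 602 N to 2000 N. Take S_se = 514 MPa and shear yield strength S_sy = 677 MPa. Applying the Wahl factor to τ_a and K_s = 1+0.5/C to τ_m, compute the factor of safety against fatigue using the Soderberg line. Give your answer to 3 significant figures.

0.796

C = D/d = 30.0/6.2 = 4.8387; K_W = (4C−1)/(4C−4)+0.615/C = 1.3225; K_s = 1+0.5/C = 1.1033
F_a = (F_max−F_min)/2 = 699 N; F_m = (F_max+F_min)/2 = 1301 N
τ_a = K_W·8F_aD/(πd³) = 1.3225 × 224.06 = 296.31 MPa
τ_m = K_s·8F_mD/(πd³) = 1.1033 × 417.03 = 460.12 MPa
Soderberg: 1/n_f = τ_a/S_se + τ_m/S_sy = 296.31/514 + 460.12/677 = 0.57649 + 0.67964 = 1.2561
n_f = 1/1.2561 = 0.7961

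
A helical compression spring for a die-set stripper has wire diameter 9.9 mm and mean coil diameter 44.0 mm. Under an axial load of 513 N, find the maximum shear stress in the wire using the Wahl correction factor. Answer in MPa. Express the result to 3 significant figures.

80.3 MPa

Spring index C = D/d = 44.0/9.9 = 4.4444
K_W = (4C−1)/(4C−4) + 0.615/C = 16.778/13.778 + 0.1384 = 1.3561
τ₀ = 8FD/(πd³) = 8·513·44.0/(π·9.9³) = 180576/3048.3 = 59.239 MPa
τ_max = K·τ₀ = 1.3561 × 59.239 = 80.334 MPa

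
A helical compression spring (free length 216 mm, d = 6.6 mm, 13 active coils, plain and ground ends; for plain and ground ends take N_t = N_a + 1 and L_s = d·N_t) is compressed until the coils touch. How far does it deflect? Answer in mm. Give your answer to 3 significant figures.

124 mm

N_t = 14; L_s = 6.6·14 = 92.4 mm
δ_solid = L₀ − L_s = 216 − 92.4 = 123.6 mm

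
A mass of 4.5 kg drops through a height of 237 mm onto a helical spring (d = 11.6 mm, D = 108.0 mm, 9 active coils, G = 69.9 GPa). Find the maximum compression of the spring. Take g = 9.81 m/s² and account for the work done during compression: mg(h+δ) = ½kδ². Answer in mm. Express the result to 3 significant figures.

k = Gd⁴/(8D³N_a) = (69.9×10³)(11.6⁴)/(8·108.0³·9) = 13.954 N/mm
W = mg = 4.5 × 9.81 = 44.145 N
½kδ² − Wδ − Wh = 0 → δ = (W + √(W² + 2kWh))/k
δ = (44.145 + √(1948.8 + 291988))/13.954 = (44.145 + 542.16)/13.954 = 42.016 mm

42.0 mm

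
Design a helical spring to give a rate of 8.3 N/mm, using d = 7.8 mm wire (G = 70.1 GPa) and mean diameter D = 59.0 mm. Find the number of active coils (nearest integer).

19

N_a = Gd⁴/(8D³k) = (70.1×10³ × 7.8⁴)/(8 × 59.0³ × 8.3)
    = 2.59476e+08 / 1.36372e+07 = 19.03 → 19 coils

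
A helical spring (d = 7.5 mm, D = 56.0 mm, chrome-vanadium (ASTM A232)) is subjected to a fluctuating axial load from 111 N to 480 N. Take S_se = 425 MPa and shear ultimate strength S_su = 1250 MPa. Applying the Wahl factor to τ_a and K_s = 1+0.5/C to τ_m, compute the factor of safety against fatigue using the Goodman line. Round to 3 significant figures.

3.83

C = D/d = 56.0/7.5 = 7.4667; K_W = (4C−1)/(4C−4)+0.615/C = 1.1983; K_s = 1+0.5/C = 1.0670
F_a = (F_max−F_min)/2 = 184.5 N; F_m = (F_max+F_min)/2 = 295.5 N
τ_a = K_W·8F_aD/(πd³) = 1.1983 × 62.365 = 74.735 MPa
τ_m = K_s·8F_mD/(πd³) = 1.0670 × 99.885 = 106.57 MPa
Goodman: 1/n_f = τ_a/S_se + τ_m/S_su = 74.735/425 + 106.57/1250 = 0.17585 + 0.08526 = 0.26111
n_f = 1/0.26111 = 3.83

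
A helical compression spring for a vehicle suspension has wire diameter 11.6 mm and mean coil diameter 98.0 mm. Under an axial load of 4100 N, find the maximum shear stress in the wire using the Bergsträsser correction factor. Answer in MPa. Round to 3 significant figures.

Spring index C = D/d = 98.0/11.6 = 8.4483
K_B = (4C+2)/(4C−3) = 35.793/30.793 = 1.1624
τ₀ = 8FD/(πd³) = 8·4100·98.0/(π·11.6³) = 3.2144e+06/4903.7 = 655.51 MPa
τ_max = K·τ₀ = 1.1624 × 655.51 = 761.94 MPa

762 MPa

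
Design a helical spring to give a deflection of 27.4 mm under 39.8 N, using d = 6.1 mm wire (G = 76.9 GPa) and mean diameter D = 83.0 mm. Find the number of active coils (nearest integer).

16

Required rate k = F/δ = 39.8/27.4 = 1.4526 N/mm
N_a = Gd⁴/(8D³k) = (76.9×10³ × 6.1⁴)/(8 × 83.0³ × 1.4526)
    = 1.06475e+08 / 6.64442e+06 = 16.02 → 16 coils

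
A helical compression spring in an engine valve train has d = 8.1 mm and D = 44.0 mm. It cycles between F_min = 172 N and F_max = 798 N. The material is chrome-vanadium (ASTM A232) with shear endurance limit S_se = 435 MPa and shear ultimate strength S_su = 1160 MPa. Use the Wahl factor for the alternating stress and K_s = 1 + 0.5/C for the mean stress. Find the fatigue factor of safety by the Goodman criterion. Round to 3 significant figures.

C = D/d = 44.0/8.1 = 5.4321; K_W = (4C−1)/(4C−4)+0.615/C = 1.2824; K_s = 1+0.5/C = 1.0920
F_a = (F_max−F_min)/2 = 313 N; F_m = (F_max+F_min)/2 = 485 N
τ_a = K_W·8F_aD/(πd³) = 1.2824 × 65.991 = 84.629 MPa
τ_m = K_s·8F_mD/(πd³) = 1.0920 × 102.25 = 111.67 MPa
Goodman: 1/n_f = τ_a/S_se + τ_m/S_su = 84.629/435 + 111.67/1160 = 0.19455 + 0.09626 = 0.29081
n_f = 1/0.29081 = 3.439

3.44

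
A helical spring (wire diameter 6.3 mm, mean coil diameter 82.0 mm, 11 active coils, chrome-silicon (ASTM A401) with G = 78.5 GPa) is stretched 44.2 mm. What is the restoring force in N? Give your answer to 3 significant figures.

k = Gd⁴/(8D³N_a) = (78.5×10³)(6.3⁴)/(8·82.0³·11) = 2.5486 N/mm
F = k·δ = 2.5486 × 44.2 = 112.65 N

113 N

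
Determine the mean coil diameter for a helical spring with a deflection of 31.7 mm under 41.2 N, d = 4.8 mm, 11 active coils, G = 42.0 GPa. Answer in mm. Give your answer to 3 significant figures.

Required rate k = F/δ = 41.2/31.7 = 1.2997 N/mm
D = (Gd⁴/(8N_a·k))^(1/3) = (42.0×10³·4.8⁴/(8·11·1.2997))^(1/3)
  = (194937)^(1/3) = 57.9826 mm

58.0 mm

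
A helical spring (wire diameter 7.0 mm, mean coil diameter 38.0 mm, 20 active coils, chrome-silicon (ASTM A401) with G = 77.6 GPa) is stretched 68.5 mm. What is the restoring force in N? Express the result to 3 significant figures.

1450 N

k = Gd⁴/(8D³N_a) = (77.6×10³)(7.0⁴)/(8·38.0³·20) = 21.222 N/mm
F = k·δ = 21.222 × 68.5 = 1453.7 N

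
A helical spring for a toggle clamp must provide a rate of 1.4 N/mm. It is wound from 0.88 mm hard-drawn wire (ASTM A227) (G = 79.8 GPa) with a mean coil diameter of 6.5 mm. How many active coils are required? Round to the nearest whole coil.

16

N_a = Gd⁴/(8D³k) = (79.8×10³ × 0.88⁴)/(8 × 6.5³ × 1.4)
    = 47855.7 / 3075.8 = 15.56 → 16 coils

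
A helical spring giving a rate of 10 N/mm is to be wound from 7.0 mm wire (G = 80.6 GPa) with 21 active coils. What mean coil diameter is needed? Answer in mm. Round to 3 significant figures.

D = (Gd⁴/(8N_a·k))^(1/3) = (80.6×10³·7.0⁴/(8·21·10))^(1/3)
  = (115191)^(1/3) = 48.6563 mm

48.7 mm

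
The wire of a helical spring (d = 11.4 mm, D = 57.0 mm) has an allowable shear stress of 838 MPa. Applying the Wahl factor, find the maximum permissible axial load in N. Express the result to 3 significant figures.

6530 N

C = D/d = 57.0/11.4 = 5.0000
K_W = (4C−1)/(4C−4) + 0.615/C = 19.000/16.000 + 0.1230 = 1.3105
τ_max = K·8FD/(πd³) → F_max = τ_allow·πd³/(8DK)
F_max = 838·π·11.4³/(8·57.0·1.3105) = 3.9004e+06/597.59 = 6526.9 N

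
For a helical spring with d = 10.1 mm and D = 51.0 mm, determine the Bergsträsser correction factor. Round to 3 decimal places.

C = D/d = 51.0/10.1 = 5.0495
K_B = (4C+2)/(4C−3) = 22.198/17.198 = 1.2907

1.291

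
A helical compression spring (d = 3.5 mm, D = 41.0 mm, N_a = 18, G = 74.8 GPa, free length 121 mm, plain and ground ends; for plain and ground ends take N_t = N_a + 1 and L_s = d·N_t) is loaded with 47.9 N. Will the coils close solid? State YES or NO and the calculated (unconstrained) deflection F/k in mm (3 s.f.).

k = Gd⁴/(8D³N_a) = (74.8×10³)(3.5⁴)/(8·41.0³·18) = 1.131 N/mm
N_t = 19; L_s = 3.5·19 = 66.5 mm; δ_solid = L₀ − L_s = 121 − 66.5 = 54.5 mm
δ = F/k = 47.9/1.131 = 42.352 mm
δ < δ_solid → spring does not go solid

NO, δ = 42.4 mm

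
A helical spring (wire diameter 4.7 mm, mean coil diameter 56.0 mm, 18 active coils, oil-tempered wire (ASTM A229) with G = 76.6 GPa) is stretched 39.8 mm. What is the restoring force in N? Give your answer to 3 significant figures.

k = Gd⁴/(8D³N_a) = (76.6×10³)(4.7⁴)/(8·56.0³·18) = 1.4781 N/mm
F = k·δ = 1.4781 × 39.8 = 58.827 N

58.8 N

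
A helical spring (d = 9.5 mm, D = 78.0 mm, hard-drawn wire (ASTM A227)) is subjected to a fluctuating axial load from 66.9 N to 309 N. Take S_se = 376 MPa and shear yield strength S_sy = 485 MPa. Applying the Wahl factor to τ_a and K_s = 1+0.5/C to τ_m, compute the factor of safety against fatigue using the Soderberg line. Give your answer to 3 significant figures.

5.46

C = D/d = 78.0/9.5 = 8.2105; K_W = (4C−1)/(4C−4)+0.615/C = 1.1789; K_s = 1+0.5/C = 1.0609
F_a = (F_max−F_min)/2 = 121.05 N; F_m = (F_max+F_min)/2 = 187.95 N
τ_a = K_W·8F_aD/(πd³) = 1.1789 × 28.043 = 33.061 MPa
τ_m = K_s·8F_mD/(πd³) = 1.0609 × 43.542 = 46.193 MPa
Soderberg: 1/n_f = τ_a/S_se + τ_m/S_sy = 33.061/376 + 46.193/485 = 0.08793 + 0.09524 = 0.18317
n_f = 1/0.18317 = 5.459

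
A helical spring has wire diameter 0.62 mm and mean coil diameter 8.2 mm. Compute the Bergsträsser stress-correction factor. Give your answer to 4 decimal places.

C = D/d = 8.2/0.62 = 13.2258
K_B = (4C+2)/(4C−3) = 54.903/49.903 = 1.1002

1.1002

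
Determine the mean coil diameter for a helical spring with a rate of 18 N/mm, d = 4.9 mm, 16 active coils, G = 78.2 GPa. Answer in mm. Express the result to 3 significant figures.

26.9 mm

D = (Gd⁴/(8N_a·k))^(1/3) = (78.2×10³·4.9⁴/(8·16·18))^(1/3)
  = (19566.3)^(1/3) = 26.9465 mm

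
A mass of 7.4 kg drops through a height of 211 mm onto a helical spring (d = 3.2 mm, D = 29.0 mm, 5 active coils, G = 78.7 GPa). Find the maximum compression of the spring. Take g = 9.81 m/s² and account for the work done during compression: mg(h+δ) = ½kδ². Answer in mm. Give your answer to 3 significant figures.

69.4 mm

k = Gd⁴/(8D³N_a) = (78.7×10³)(3.2⁴)/(8·29.0³·5) = 8.459 N/mm
W = mg = 7.4 × 9.81 = 72.594 N
½kδ² − Wδ − Wh = 0 → δ = (W + √(W² + 2kWh))/k
δ = (72.594 + √(5269.9 + 259140))/8.459 = (72.594 + 514.21)/8.459 = 69.37 mm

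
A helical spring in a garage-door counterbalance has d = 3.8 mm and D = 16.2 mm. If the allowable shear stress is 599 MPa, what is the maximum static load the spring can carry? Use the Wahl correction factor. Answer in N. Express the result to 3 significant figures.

C = D/d = 16.2/3.8 = 4.2632
K_W = (4C−1)/(4C−4) + 0.615/C = 16.053/13.053 + 0.1443 = 1.3741
τ_max = K·8FD/(πd³) → F_max = τ_allow·πd³/(8DK)
F_max = 599·π·3.8³/(8·16.2·1.3741) = 1.0326e+05/178.08 = 579.84 N

580 N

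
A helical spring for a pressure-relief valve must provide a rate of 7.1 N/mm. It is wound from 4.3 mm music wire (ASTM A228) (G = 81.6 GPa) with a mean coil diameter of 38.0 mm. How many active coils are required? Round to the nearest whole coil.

9

N_a = Gd⁴/(8D³k) = (81.6×10³ × 4.3⁴)/(8 × 38.0³ × 7.1)
    = 2.78974e+07 / 3.11673e+06 = 8.951 → 9 coils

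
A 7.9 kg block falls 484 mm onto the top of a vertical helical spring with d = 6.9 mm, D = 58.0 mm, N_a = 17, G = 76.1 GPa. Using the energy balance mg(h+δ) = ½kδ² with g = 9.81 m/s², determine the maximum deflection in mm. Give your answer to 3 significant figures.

120 mm

k = Gd⁴/(8D³N_a) = (76.1×10³)(6.9⁴)/(8·58.0³·17) = 6.5007 N/mm
W = mg = 7.9 × 9.81 = 77.499 N
½kδ² − Wδ − Wh = 0 → δ = (W + √(W² + 2kWh))/k
δ = (77.499 + √(6006.1 + 487674))/6.5007 = (77.499 + 702.62)/6.5007 = 120.01 mm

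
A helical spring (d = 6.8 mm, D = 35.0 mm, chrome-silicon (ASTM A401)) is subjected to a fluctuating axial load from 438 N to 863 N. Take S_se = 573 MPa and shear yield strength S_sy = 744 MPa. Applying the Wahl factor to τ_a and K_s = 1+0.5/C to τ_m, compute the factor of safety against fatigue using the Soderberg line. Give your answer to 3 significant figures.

C = D/d = 35.0/6.8 = 5.1471; K_W = (4C−1)/(4C−4)+0.615/C = 1.3003; K_s = 1+0.5/C = 1.0971
F_a = (F_max−F_min)/2 = 212.5 N; F_m = (F_max+F_min)/2 = 650.5 N
τ_a = K_W·8F_aD/(πd³) = 1.3003 × 60.234 = 78.324 MPa
τ_m = K_s·8F_mD/(πd³) = 1.0971 × 184.39 = 202.3 MPa
Soderberg: 1/n_f = τ_a/S_se + τ_m/S_sy = 78.324/573 + 202.3/744 = 0.13669 + 0.27191 = 0.4086
n_f = 1/0.4086 = 2.447

2.45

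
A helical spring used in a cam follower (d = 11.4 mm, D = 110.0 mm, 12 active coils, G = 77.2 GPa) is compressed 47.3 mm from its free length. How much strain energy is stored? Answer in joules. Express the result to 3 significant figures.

k = Gd⁴/(8D³N_a) = (77.2×10³)(11.4⁴)/(8·110.0³·12) = 10.204 N/mm
U = ½kδ² = 0.5 × 10.204 × 47.3² = 11415 N·mm = 11.415 J

11.4 J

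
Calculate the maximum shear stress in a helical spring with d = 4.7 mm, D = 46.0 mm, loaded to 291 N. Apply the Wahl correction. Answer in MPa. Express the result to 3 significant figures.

Spring index C = D/d = 46.0/4.7 = 9.7872
K_W = (4C−1)/(4C−4) + 0.615/C = 38.149/35.149 + 0.0628 = 1.1482
τ₀ = 8FD/(πd³) = 8·291·46.0/(π·4.7³) = 107088/326.17 = 328.32 MPa
τ_max = K·τ₀ = 1.1482 × 328.32 = 376.97 MPa

377 MPa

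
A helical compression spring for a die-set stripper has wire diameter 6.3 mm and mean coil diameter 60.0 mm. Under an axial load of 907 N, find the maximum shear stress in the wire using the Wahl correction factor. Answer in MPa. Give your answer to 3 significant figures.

639 MPa

Spring index C = D/d = 60.0/6.3 = 9.5238
K_W = (4C−1)/(4C−4) + 0.615/C = 37.095/34.095 + 0.0646 = 1.1526
τ₀ = 8FD/(πd³) = 8·907·60.0/(π·6.3³) = 435360/785.55 = 554.21 MPa
τ_max = K·τ₀ = 1.1526 × 554.21 = 638.77 MPa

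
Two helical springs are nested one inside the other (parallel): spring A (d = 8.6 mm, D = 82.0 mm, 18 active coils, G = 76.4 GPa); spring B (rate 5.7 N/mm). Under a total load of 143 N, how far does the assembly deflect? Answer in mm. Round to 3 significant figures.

13.0 mm

k_A = Gd⁴/(8D³N_a) = (76.4×10³)(8.6⁴)/(8·82.0³·18) = 5.2636 N/mm
Parallel: k_eq = 5.2636 + 5.7 = 10.964 N/mm
δ = F/k_eq = 143/10.964 = 13.043 mm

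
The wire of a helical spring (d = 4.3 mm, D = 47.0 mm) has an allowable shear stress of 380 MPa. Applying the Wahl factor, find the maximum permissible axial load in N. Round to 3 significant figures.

223 N

C = D/d = 47.0/4.3 = 10.9302
K_W = (4C−1)/(4C−4) + 0.615/C = 42.721/39.721 + 0.0563 = 1.1318
τ_max = K·8FD/(πd³) → F_max = τ_allow·πd³/(8DK)
F_max = 380·π·4.3³/(8·47.0·1.1318) = 94916/425.55 = 223.04 N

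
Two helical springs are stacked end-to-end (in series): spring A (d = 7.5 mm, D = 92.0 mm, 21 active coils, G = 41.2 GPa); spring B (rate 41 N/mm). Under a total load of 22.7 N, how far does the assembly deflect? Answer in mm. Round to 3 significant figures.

23.3 mm

k_A = Gd⁴/(8D³N_a) = (41.2×10³)(7.5⁴)/(8·92.0³·21) = 0.99648 N/mm
Series: 1/k_eq = 1/0.99648 + 1/41 = 1.0279; k_eq = 0.97284 N/mm
δ = F/k_eq = 22.7/0.97284 = 23.334 mm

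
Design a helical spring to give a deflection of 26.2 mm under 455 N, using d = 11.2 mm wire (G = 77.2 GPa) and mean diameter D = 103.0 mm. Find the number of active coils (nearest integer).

Required rate k = F/δ = 455/26.2 = 17.366 N/mm
N_a = Gd⁴/(8D³k) = (77.2×10³ × 11.2⁴)/(8 × 103.0³ × 17.366)
    = 1.21476e+09 / 1.51814e+08 = 8.002 → 8 coils

8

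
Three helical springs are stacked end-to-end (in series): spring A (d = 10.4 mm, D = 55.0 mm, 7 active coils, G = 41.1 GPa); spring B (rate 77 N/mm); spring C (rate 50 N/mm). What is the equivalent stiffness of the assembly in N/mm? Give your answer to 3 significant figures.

k_A = Gd⁴/(8D³N_a) = (41.1×10³)(10.4⁴)/(8·55.0³·7) = 51.606 N/mm
Series: 1/k_eq = 1/51.606 + 1/77 + 1/50 = 0.052365; k_eq = 19.097 N/mm

19.1 N/mm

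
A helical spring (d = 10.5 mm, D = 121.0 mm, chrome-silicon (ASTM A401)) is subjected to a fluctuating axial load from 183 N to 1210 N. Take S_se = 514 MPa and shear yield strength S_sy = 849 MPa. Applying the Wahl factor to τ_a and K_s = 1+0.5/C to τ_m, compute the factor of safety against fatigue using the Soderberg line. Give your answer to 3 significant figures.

C = D/d = 121.0/10.5 = 11.5238; K_W = (4C−1)/(4C−4)+0.615/C = 1.1246; K_s = 1+0.5/C = 1.0434
F_a = (F_max−F_min)/2 = 513.5 N; F_m = (F_max+F_min)/2 = 696.5 N
τ_a = K_W·8F_aD/(πd³) = 1.1246 × 136.68 = 153.71 MPa
τ_m = K_s·8F_mD/(πd³) = 1.0434 × 185.39 = 193.43 MPa
Soderberg: 1/n_f = τ_a/S_se + τ_m/S_sy = 153.71/514 + 193.43/849 = 0.29905 + 0.22783 = 0.52689
n_f = 1/0.52689 = 1.898

1.90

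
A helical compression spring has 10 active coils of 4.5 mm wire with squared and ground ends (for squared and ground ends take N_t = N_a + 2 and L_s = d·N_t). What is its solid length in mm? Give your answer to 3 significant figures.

54.0 mm

squared and ground ends: N_t = N_a + 2 = 10 + 2 = 12
L_s = d·N_t = 4.5 × 12 = 54 mm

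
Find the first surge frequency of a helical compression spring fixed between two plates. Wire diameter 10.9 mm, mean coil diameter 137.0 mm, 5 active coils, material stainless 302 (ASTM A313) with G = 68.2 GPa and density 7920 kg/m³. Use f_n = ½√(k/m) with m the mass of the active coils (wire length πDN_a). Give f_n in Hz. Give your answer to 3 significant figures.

k = Gd⁴/(8D³N_a) = (68.2×10³)(10.9⁴)/(8·137.0³·5) = 9.3598 N/mm = 9359.8 N/m
Wire length L = πDN_a = π·137.0·5 = 2152 mm
m = ρ·(πd²/4)·L = 7920 × 93.313×10⁻⁶ m² × 2.152 m = 1.5904 kg
f_n = ½√(k/m) = 0.5·√(9359.8/1.5904) = 0.5·√(5885.2) = 38.357 Hz

38.4 Hz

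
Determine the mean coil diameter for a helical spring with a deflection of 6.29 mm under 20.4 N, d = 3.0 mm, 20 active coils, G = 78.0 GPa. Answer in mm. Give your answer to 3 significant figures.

23.0 mm

Required rate k = F/δ = 20.4/6.29 = 3.2432 N/mm
D = (Gd⁴/(8N_a·k))^(1/3) = (78.0×10³·3.0⁴/(8·20·3.2432))^(1/3)
  = (12175.3)^(1/3) = 23.0052 mm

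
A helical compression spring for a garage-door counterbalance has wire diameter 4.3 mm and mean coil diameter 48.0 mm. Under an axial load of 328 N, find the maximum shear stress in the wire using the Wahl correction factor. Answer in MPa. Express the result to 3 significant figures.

Spring index C = D/d = 48.0/4.3 = 11.1628
K_W = (4C−1)/(4C−4) + 0.615/C = 43.651/40.651 + 0.0551 = 1.1289
τ₀ = 8FD/(πd³) = 8·328·48.0/(π·4.3³) = 125952/249.78 = 504.25 MPa
τ_max = K·τ₀ = 1.1289 × 504.25 = 569.25 MPa

569 MPa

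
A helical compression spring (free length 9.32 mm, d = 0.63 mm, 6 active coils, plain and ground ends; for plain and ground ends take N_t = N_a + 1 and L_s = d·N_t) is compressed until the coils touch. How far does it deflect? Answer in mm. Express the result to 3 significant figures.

4.91 mm

N_t = 7; L_s = 0.63·7 = 4.41 mm
δ_solid = L₀ − L_s = 9.32 − 4.41 = 4.91 mm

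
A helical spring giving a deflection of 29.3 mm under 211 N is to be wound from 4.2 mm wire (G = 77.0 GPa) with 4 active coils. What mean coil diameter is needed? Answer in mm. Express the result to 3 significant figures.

Required rate k = F/δ = 211/29.3 = 7.2014 N/mm
D = (Gd⁴/(8N_a·k))^(1/3) = (77.0×10³·4.2⁴/(8·4·7.2014))^(1/3)
  = (103974)^(1/3) = 47.0227 mm

47.0 mm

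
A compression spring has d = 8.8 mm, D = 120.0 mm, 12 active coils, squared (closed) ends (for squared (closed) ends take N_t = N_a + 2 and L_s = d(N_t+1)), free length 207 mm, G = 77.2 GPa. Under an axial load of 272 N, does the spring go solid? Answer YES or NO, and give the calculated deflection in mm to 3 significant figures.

k = Gd⁴/(8D³N_a) = (77.2×10³)(8.8⁴)/(8·120.0³·12) = 2.7908 N/mm
N_t = 14; L_s = 8.8·15 = 132 mm; δ_solid = L₀ − L_s = 207 − 132 = 75 mm
δ = F/k = 272/2.7908 = 97.462 mm
δ ≥ δ_solid → spring goes solid

YES, δ = 97.5 mm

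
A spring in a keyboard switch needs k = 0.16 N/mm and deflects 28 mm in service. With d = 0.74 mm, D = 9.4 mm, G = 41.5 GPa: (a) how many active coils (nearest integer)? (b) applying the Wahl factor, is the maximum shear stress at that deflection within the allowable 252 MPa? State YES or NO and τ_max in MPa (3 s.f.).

(a) 12 coils; (b) NO, τ_max = 287 MPa

N_a = Gd⁴/(8D³k) = (41.5×10³)(0.74⁴)/(8·9.4³·0.16) = 11.71 → N_a = 12
Actual rate k = Gd⁴/(8D³·12) = 0.15607 N/mm
Working load F = kδ = 0.15607·28 = 4.37 N
C = 9.4/0.74 = 12.7027; K_W = (4C−1)/(4C−4)+0.615/C = 1.1125
τ_max = K_W·8FD/(πd³) = 1.1125·258.14 = 287.18 MPa
τ_max > 252 MPa → exceeds allowable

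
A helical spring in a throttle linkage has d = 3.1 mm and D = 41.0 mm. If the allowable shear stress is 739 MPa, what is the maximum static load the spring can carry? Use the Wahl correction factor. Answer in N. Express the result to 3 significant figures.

190 N

C = D/d = 41.0/3.1 = 13.2258
K_W = (4C−1)/(4C−4) + 0.615/C = 51.903/48.903 + 0.0465 = 1.1078
τ_max = K·8FD/(πd³) → F_max = τ_allow·πd³/(8DK)
F_max = 739·π·3.1³/(8·41.0·1.1078) = 69164/363.37 = 190.34 N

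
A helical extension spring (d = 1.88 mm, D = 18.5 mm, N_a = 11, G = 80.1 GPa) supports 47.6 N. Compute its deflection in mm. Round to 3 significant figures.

26.5 mm

k = Gd⁴/(8D³N_a) = (80.1×10³)(1.88⁴)/(8·18.5³·11) = 1.7958 N/mm
δ = F/k = 47.6 / 1.7958 = 26.506 mm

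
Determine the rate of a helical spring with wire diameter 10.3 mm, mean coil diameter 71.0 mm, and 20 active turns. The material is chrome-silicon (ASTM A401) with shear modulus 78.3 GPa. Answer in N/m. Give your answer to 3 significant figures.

k = Gd⁴/(8D³N_a) = (78.3×10³ × 10.3⁴) / (8 × 71.0³ × 20)
  = 8.81273e+08 / 5.72658e+07 = 15.389 N/mm = 15389 N/m

15400 N/m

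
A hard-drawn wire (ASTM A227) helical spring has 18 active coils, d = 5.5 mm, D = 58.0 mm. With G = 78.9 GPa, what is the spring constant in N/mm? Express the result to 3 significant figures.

k = Gd⁴/(8D³N_a) = (78.9×10³ × 5.5⁴) / (8 × 58.0³ × 18)
  = 7.21984e+07 / 2.80961e+07 = 2.5697 N/mm

2.57 N/mm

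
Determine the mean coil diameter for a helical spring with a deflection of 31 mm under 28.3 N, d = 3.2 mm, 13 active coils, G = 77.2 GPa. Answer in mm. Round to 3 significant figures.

44.0 mm

Required rate k = F/δ = 28.3/31 = 0.9129 N/mm
D = (Gd⁴/(8N_a·k))^(1/3) = (77.2×10³·3.2⁴/(8·13·0.9129))^(1/3)
  = (85262.7)^(1/3) = 44.0135 mm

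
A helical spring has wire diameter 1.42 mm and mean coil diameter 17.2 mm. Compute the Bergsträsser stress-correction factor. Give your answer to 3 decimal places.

C = D/d = 17.2/1.42 = 12.1127
K_B = (4C+2)/(4C−3) = 50.451/45.451 = 1.1100

1.110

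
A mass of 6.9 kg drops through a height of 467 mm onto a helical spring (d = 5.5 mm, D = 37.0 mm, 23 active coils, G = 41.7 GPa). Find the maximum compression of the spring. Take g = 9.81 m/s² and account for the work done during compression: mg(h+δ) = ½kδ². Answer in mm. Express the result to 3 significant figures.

142 mm

k = Gd⁴/(8D³N_a) = (41.7×10³)(5.5⁴)/(8·37.0³·23) = 4.0942 N/mm
W = mg = 6.9 × 9.81 = 67.689 N
½kδ² − Wδ − Wh = 0 → δ = (W + √(W² + 2kWh))/k
δ = (67.689 + √(4581.8 + 258838))/4.0942 = (67.689 + 513.24)/4.0942 = 141.89 mm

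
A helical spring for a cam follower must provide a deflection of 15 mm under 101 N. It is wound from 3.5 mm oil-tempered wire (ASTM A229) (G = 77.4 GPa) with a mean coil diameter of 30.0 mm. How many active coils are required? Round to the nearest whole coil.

8

Required rate k = F/δ = 101/15 = 6.7333 N/mm
N_a = Gd⁴/(8D³k) = (77.4×10³ × 3.5⁴)/(8 × 30.0³ × 6.7333)
    = 1.16148e+07 / 1.4544e+06 = 7.986 → 8 coils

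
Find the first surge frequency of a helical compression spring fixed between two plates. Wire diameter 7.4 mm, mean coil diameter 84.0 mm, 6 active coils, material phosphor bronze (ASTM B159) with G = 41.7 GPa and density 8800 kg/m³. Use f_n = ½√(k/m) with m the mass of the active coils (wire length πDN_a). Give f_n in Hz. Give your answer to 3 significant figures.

k = Gd⁴/(8D³N_a) = (41.7×10³)(7.4⁴)/(8·84.0³·6) = 4.3953 N/mm = 4395.3 N/m
Wire length L = πDN_a = π·84.0·6 = 1583.4 mm
m = ρ·(πd²/4)·L = 8800 × 43.008×10⁻⁶ m² × 1.5834 m = 0.59926 kg
f_n = ½√(k/m) = 0.5·√(4395.3/0.59926) = 0.5·√(7334.4) = 42.821 Hz

42.8 Hz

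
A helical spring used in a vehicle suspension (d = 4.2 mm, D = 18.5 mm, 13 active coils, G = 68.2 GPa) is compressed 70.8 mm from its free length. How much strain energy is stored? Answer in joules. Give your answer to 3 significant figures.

80.8 J

k = Gd⁴/(8D³N_a) = (68.2×10³)(4.2⁴)/(8·18.5³·13) = 32.228 N/mm
U = ½kδ² = 0.5 × 32.228 × 70.8² = 80774 N·mm = 80.774 J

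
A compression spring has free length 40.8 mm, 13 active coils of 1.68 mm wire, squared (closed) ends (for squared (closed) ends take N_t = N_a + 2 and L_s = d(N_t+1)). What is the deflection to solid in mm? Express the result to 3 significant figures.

13.9 mm

N_t = 15; L_s = 1.68·16 = 26.88 mm
δ_solid = L₀ − L_s = 40.8 − 26.88 = 13.92 mm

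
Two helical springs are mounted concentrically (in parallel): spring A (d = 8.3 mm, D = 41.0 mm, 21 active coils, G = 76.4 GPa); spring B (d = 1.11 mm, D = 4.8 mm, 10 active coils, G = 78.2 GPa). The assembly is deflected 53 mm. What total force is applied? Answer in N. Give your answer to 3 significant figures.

k_A = Gd⁴/(8D³N_a) = (76.4×10³)(8.3⁴)/(8·41.0³·21) = 31.314 N/mm
k_B = Gd⁴/(8D³N_a) = (78.2×10³)(1.11⁴)/(8·4.8³·10) = 13.418 N/mm
Parallel: k_eq = 31.314 + 13.418 = 44.732 N/mm
F = k_eq·δ = 44.732·53 = 2370.8 N

2370 N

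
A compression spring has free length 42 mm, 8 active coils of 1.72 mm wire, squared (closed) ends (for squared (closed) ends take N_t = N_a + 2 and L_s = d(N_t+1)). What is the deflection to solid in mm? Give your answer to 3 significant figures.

N_t = 10; L_s = 1.72·11 = 18.92 mm
δ_solid = L₀ − L_s = 42 − 18.92 = 23.08 mm

23.1 mm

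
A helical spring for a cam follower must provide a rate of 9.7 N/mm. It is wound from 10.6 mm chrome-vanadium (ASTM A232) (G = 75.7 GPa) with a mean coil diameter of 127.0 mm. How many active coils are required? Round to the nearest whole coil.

N_a = Gd⁴/(8D³k) = (75.7×10³ × 10.6⁴)/(8 × 127.0³ × 9.7)
    = 9.55695e+08 / 1.58955e+08 = 6.012 → 6 coils

6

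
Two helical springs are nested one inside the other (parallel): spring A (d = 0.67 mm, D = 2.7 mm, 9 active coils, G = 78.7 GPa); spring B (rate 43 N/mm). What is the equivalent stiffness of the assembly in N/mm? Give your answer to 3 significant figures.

k_A = Gd⁴/(8D³N_a) = (78.7×10³)(0.67⁴)/(8·2.7³·9) = 11.191 N/mm
Parallel: k_eq = 11.191 + 43 = 54.191 N/mm

54.2 N/mm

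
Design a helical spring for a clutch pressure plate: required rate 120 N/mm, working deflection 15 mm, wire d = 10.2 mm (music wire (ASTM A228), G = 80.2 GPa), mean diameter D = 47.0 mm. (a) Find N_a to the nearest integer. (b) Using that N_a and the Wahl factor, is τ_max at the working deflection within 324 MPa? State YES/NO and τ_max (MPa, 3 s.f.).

N_a = Gd⁴/(8D³k) = (80.2×10³)(10.2⁴)/(8·47.0³·120) = 8.71 → N_a = 9
Actual rate k = Gd⁴/(8D³·9) = 116.13 N/mm
Working load F = kδ = 116.13·15 = 1742 N
C = 47.0/10.2 = 4.6078; K_W = (4C−1)/(4C−4)+0.615/C = 1.3413
τ_max = K_W·8FD/(πd³) = 1.3413·196.46 = 263.52 MPa
τ_max ≤ 324 MPa → acceptable

(a) 9 coils; (b) YES, τ_max = 264 MPa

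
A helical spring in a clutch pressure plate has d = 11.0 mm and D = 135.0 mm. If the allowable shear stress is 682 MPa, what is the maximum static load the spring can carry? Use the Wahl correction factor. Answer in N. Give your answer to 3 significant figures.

2360 N

C = D/d = 135.0/11.0 = 12.2727
K_W = (4C−1)/(4C−4) + 0.615/C = 48.091/45.091 + 0.0501 = 1.1166
τ_max = K·8FD/(πd³) → F_max = τ_allow·πd³/(8DK)
F_max = 682·π·11.0³/(8·135.0·1.1166) = 2.8518e+06/1206 = 2364.7 N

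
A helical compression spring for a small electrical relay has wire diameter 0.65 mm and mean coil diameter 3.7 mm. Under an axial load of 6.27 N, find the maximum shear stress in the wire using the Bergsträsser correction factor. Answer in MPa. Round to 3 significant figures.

270 MPa

Spring index C = D/d = 3.7/0.65 = 5.6923
K_B = (4C+2)/(4C−3) = 24.769/19.769 = 1.2529
τ₀ = 8FD/(πd³) = 8·6.27·3.7/(π·0.65³) = 185.592/0.86276 = 215.11 MPa
τ_max = K·τ₀ = 1.2529 × 215.11 = 269.52 MPa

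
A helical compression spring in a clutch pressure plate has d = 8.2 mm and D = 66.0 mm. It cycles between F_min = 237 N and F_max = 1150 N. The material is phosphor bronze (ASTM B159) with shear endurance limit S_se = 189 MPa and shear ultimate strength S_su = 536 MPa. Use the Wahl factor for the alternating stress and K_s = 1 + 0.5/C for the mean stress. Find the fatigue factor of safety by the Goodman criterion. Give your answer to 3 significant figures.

C = D/d = 66.0/8.2 = 8.0488; K_W = (4C−1)/(4C−4)+0.615/C = 1.1828; K_s = 1+0.5/C = 1.0621
F_a = (F_max−F_min)/2 = 456.5 N; F_m = (F_max+F_min)/2 = 693.5 N
τ_a = K_W·8F_aD/(πd³) = 1.1828 × 139.15 = 164.59 MPa
τ_m = K_s·8F_mD/(πd³) = 1.0621 × 211.39 = 224.52 MPa
Goodman: 1/n_f = τ_a/S_se + τ_m/S_su = 164.59/189 + 224.52/536 = 0.87084 + 0.41889 = 1.2897
n_f = 1/1.2897 = 0.7754

0.775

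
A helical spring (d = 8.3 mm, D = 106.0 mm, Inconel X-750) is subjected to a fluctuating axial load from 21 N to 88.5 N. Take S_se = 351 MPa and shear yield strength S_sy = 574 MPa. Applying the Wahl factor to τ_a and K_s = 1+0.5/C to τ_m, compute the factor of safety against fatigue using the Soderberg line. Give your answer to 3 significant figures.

C = D/d = 106.0/8.3 = 12.7711; K_W = (4C−1)/(4C−4)+0.615/C = 1.1119; K_s = 1+0.5/C = 1.0392
F_a = (F_max−F_min)/2 = 33.75 N; F_m = (F_max+F_min)/2 = 54.75 N
τ_a = K_W·8F_aD/(πd³) = 1.1119 × 15.933 = 17.715 MPa
τ_m = K_s·8F_mD/(πd³) = 1.0392 × 25.846 = 26.858 MPa
Soderberg: 1/n_f = τ_a/S_se + τ_m/S_sy = 17.715/351 + 26.858/574 = 0.05047 + 0.04679 = 0.097261
n_f = 1/0.097261 = 10.28

10.3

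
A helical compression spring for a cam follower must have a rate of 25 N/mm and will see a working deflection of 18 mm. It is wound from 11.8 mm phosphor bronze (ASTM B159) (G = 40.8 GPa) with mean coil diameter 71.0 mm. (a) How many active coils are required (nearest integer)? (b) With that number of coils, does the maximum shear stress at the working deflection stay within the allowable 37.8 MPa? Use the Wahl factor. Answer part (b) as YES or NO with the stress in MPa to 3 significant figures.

N_a = Gd⁴/(8D³k) = (40.8×10³)(11.8⁴)/(8·71.0³·25) = 11.05 → N_a = 11
Actual rate k = Gd⁴/(8D³·11) = 25.115 N/mm
Working load F = kδ = 25.115·18 = 452.07 N
C = 71.0/11.8 = 6.0169; K_W = (4C−1)/(4C−4)+0.615/C = 1.2517
τ_max = K_W·8FD/(πd³) = 1.2517·49.746 = 62.267 MPa
τ_max > 37.8 MPa → exceeds allowable

(a) 11 coils; (b) NO, τ_max = 62.3 MPa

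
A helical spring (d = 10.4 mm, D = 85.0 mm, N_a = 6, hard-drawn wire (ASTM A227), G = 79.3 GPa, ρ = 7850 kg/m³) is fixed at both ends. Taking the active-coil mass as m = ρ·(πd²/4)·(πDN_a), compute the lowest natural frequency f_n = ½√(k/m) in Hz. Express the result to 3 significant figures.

k = Gd⁴/(8D³N_a) = (79.3×10³)(10.4⁴)/(8·85.0³·6) = 31.471 N/mm = 31471 N/m
Wire length L = πDN_a = π·85.0·6 = 1602.2 mm
m = ρ·(πd²/4)·L = 7850 × 84.949×10⁻⁶ m² × 1.6022 m = 1.0684 kg
f_n = ½√(k/m) = 0.5·√(31471/1.0684) = 0.5·√(29455) = 85.813 Hz

85.8 Hz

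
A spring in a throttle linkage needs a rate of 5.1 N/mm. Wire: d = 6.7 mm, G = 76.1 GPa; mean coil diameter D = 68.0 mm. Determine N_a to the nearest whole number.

12

N_a = Gd⁴/(8D³k) = (76.1×10³ × 6.7⁴)/(8 × 68.0³ × 5.1)
    = 1.5335e+08 / 1.28288e+07 = 11.95 → 12 coils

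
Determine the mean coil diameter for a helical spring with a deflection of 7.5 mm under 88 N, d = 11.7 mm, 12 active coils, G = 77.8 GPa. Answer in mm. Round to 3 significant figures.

Required rate k = F/δ = 88/7.5 = 11.733 N/mm
D = (Gd⁴/(8N_a·k))^(1/3) = (77.8×10³·11.7⁴/(8·12·11.733))^(1/3)
  = (1.29429e+06)^(1/3) = 108.9792 mm

109 mm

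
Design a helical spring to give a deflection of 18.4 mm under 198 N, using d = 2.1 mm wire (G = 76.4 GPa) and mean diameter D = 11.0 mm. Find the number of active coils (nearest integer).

Required rate k = F/δ = 198/18.4 = 10.761 N/mm
N_a = Gd⁴/(8D³k) = (76.4×10³ × 2.1⁴)/(8 × 11.0³ × 10.761)
    = 1.48583e+06 / 114582 = 12.97 → 13 coils

13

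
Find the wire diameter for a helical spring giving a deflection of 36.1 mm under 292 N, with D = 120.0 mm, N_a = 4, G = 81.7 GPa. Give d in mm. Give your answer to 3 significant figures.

Required rate k = F/δ = 292/36.1 = 8.0886 N/mm
d = (8D³N_a·k / G)^(1/4) = (8·120.0³·4·8.0886 / (81.7×10³))^0.25
  = (5474.5)^0.25 = 8.6018 mm

8.60 mm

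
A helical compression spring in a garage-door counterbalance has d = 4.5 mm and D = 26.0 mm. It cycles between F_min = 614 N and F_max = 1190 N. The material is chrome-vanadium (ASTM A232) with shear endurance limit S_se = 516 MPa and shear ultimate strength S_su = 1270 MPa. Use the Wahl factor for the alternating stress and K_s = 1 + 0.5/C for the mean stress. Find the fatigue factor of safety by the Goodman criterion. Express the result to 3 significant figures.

0.932

C = D/d = 26.0/4.5 = 5.7778; K_W = (4C−1)/(4C−4)+0.615/C = 1.2634; K_s = 1+0.5/C = 1.0865
F_a = (F_max−F_min)/2 = 288 N; F_m = (F_max+F_min)/2 = 902 N
τ_a = K_W·8F_aD/(πd³) = 1.2634 × 209.25 = 264.37 MPa
τ_m = K_s·8F_mD/(πd³) = 1.0865 × 655.36 = 712.08 MPa
Goodman: 1/n_f = τ_a/S_se + τ_m/S_su = 264.37/516 + 712.08/1270 = 0.51235 + 0.56069 = 1.073
n_f = 1/1.073 = 0.9319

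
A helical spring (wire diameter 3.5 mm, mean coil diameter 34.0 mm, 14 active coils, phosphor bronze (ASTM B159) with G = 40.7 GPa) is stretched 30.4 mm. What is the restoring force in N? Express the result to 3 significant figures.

k = Gd⁴/(8D³N_a) = (40.7×10³)(3.5⁴)/(8·34.0³·14) = 1.3874 N/mm
F = k·δ = 1.3874 × 30.4 = 42.178 N

42.2 N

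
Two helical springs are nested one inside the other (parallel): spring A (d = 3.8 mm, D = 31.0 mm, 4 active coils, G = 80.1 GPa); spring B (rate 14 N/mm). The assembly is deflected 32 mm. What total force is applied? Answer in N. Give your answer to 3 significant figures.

k_A = Gd⁴/(8D³N_a) = (80.1×10³)(3.8⁴)/(8·31.0³·4) = 17.52 N/mm
Parallel: k_eq = 17.52 + 14 = 31.52 N/mm
F = k_eq·δ = 31.52·32 = 1008.6 N

1010 N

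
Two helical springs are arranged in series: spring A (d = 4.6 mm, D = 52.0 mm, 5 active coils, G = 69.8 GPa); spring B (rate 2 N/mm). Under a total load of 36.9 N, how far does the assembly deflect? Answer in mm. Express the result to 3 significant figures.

25.1 mm

k_A = Gd⁴/(8D³N_a) = (69.8×10³)(4.6⁴)/(8·52.0³·5) = 5.5567 N/mm
Series: 1/k_eq = 1/5.5567 + 1/2 = 0.67996; k_eq = 1.4707 N/mm
δ = F/k_eq = 36.9/1.4707 = 25.091 mm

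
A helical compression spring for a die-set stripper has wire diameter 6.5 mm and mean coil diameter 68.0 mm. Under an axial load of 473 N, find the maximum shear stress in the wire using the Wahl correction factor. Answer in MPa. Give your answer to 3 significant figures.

Spring index C = D/d = 68.0/6.5 = 10.4615
K_W = (4C−1)/(4C−4) + 0.615/C = 40.846/37.846 + 0.0588 = 1.1381
τ₀ = 8FD/(πd³) = 8·473·68.0/(π·6.5³) = 257312/862.76 = 298.24 MPa
τ_max = K·τ₀ = 1.1381 × 298.24 = 339.42 MPa

339 MPa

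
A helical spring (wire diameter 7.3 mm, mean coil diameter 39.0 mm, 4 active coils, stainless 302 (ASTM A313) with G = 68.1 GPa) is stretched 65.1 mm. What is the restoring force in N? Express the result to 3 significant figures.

k = Gd⁴/(8D³N_a) = (68.1×10³)(7.3⁴)/(8·39.0³·4) = 101.88 N/mm
F = k·δ = 101.88 × 65.1 = 6632.5 N

6630 N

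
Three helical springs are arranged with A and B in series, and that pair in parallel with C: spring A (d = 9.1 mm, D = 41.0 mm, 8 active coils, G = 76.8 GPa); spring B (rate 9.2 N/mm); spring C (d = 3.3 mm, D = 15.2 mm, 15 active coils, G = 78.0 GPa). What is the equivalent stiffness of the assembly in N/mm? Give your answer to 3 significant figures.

k_A = Gd⁴/(8D³N_a) = (76.8×10³)(9.1⁴)/(8·41.0³·8) = 119.4 N/mm
k_C = Gd⁴/(8D³N_a) = (78.0×10³)(3.3⁴)/(8·15.2³·15) = 21.95 N/mm
Springs A,B series: k_AB = 1/(1/119.4+1/9.2) = 8.5418 N/mm; parallel with C: k_eq = 8.5418+21.95 = 30.492 N/mm

30.5 N/mm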